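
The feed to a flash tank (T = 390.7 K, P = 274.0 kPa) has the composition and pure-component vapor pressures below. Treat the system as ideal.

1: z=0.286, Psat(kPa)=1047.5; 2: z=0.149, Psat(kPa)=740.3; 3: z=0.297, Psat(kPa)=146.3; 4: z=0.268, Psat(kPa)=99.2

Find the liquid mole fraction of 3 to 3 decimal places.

x_3 = 0.399

Raoult's law: Kᵢ = Pᵢˢᵃᵗ/P = Pᵢˢᵃᵗ/274.0.
  K_1 = 1047.5/274.0 = 3.82299, K_2 = 740.3/274.0 = 2.70182, K_3 = 146.3/274.0 = 0.53394, K_4 = 99.2/274.0 = 0.36204
Newton–Raphson from β = 0.5:
  β = 0.500: g = 0.0403, g' = -0.863 → β = 0.547
Converged at β = 0.547.
Compositions from xᵢ = zᵢ/(1+β(Kᵢ−1)), yᵢ = Kᵢxᵢ:
  1: x = 0.112, y = 0.430
  2: x = 0.077, y = 0.208
  3: x = 0.399, y = 0.213
  4: x = 0.412, y = 0.149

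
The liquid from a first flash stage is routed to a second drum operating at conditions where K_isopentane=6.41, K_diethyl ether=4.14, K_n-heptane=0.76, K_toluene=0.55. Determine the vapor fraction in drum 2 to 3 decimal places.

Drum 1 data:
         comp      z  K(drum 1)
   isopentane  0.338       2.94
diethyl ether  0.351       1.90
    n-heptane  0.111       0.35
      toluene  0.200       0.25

Drum 1:
Material balance + equilibrium reduce to Σ zᵢ(Kᵢ−1)/(1+ψ₁(Kᵢ−1)) = 0.
g(0) = ΣzᵢKᵢ − 1 = 0.749 and g(1) = 1 − Σzᵢ/Kᵢ = -0.417, so a root lies in (0, 1).
Newton iteration, ψ₁⁰ = 0.5:
  ψ₁ = 0.500: g = 0.2038, g' = -0.854 → ψ₁ = 0.739
  ψ₁ = 0.739: g = -0.0159, g' = -1.057 → ψ₁ = 0.724
  ψ₁ = 0.724: g = -0.0002, g' = -1.030 → ψ₁ = 0.723
Converged at ψ₁ = 0.723.
Drum-1 compositions:
  isopentane: x = 0.141, y = 0.413
  diethyl ether: x = 0.213, y = 0.404
  n-heptane: x = 0.210, y = 0.073
  toluene: x = 0.437, y = 0.109
Drum-2 feed = drum-1 liquid: z₂ = (0.1406, 0.2126, 0.2095, 0.4373).
Drum 2:
Let ψ₂ = V/F and solve Σ zᵢ(Kᵢ−1)/(1+ψ₂(Kᵢ−1)) = 0.
g(0) = ΣzᵢKᵢ − 1 = 1.181 and g(1) = 1 − Σzᵢ/Kᵢ = -0.144, so a root lies in (0, 1).
Iterate (Newton) starting at ψ₂ = 0.5:
  ψ₂ = 0.500: g = 0.1540, g' = -0.780 → ψ₂ = 0.697
  ψ₂ = 0.697: g = 0.0215, g' = -0.592 → ψ₂ = 0.734
Converged at ψ₂ = 0.734.
  isopentane: x = 0.028, y = 0.181
  diethyl ether: x = 0.064, y = 0.266
  n-heptane: x = 0.254, y = 0.193
  toluene: x = 0.653, y = 0.359

V/F (drum 2) = 0.734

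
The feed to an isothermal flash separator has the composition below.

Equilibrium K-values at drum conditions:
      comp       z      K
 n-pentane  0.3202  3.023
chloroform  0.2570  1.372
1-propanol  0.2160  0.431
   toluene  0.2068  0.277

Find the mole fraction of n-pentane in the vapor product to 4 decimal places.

y_n-pentane = 0.4834

Rachford–Rice: g(V/F) = Σ zᵢ(Kᵢ−1)/(1+V/F(Kᵢ−1)) = 0.
Feasibility: ΣzᵢKᵢ = 1.4709, Σzᵢ/Kᵢ = 1.5410 — both > 1, two phases present.
Iterate (Newton) starting at V/F = 0.5:
  V/F = 0.5000: g = -0.00330, g' = -0.7509 → V/F = 0.4956
Converged at V/F = 0.4956.
Compositions from xᵢ = zᵢ/(1+V/F(Kᵢ−1)), yᵢ = Kᵢxᵢ:
  n-pentane: x = 0.1599, y = 0.4834
  chloroform: x = 0.2170, y = 0.2977
  1-propanol: x = 0.3008, y = 0.1297
  toluene: x = 0.3223, y = 0.0893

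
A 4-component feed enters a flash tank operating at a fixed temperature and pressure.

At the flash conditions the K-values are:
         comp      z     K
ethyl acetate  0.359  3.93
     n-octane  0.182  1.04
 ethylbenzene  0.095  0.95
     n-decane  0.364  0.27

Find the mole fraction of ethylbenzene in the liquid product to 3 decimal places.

x_ethylbenzene = 0.097

Let ψ = V/F and solve Σ zᵢ(Kᵢ−1)/(1+ψ(Kᵢ−1)) = 0.
Check two-phase: ΣzᵢKᵢ = 1.789 > 1 and Σzᵢ/Kᵢ = 1.714 > 1, so g(0) = 0.789 > 0 and g(1) = -0.714 < 0.
Newton–Raphson from ψ = 0.33:
  ψ = 0.330: g = 0.1871, g' = -1.134 → ψ = 0.495
  ψ = 0.495: g = 0.0155, g' = -0.989 → ψ = 0.511
Converged at ψ = 0.511.
Compositions from xᵢ = zᵢ/(1+ψ(Kᵢ−1)), yᵢ = Kᵢxᵢ:
  ethyl acetate: x = 0.144, y = 0.565
  n-octane: x = 0.178, y = 0.185
  ethylbenzene: x = 0.097, y = 0.093
  n-decane: x = 0.580, y = 0.157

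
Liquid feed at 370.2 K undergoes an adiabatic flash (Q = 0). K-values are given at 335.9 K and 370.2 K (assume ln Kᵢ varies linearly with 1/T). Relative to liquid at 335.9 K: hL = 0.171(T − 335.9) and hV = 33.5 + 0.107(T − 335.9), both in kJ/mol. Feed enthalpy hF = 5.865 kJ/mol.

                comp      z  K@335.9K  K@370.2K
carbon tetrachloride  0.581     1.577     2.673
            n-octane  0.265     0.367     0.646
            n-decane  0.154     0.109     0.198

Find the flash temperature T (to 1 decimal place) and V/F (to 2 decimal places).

T = 338.5 K, V/F = 0.16

Adiabatic flash: solve Rachford–Rice at each trial T, then check hF = ψ·hV(T) + (1−ψ)·hL(T).
  T = 335.9 K: K = (1.577, 0.367, 0.109), RR gives ψ = 0.071, H_out = 2.373 kJ/mol
  T = 370.2 K: K = (2.673, 0.646, 0.198), RR gives ψ = 0.743, H_out = 29.138 kJ/mol
  T = 353.0 K: K = (2.078, 0.493, 0.149), RR gives ψ = 0.499, H_out = 19.081 kJ/mol
  T = 344.4 K: K = (1.815, 0.427, 0.128), RR gives ψ = 0.325, H_out = 12.173 kJ/mol
  T = 340.1 K: K = (1.692, 0.396, 0.118), RR gives ψ = 0.212, H_out = 7.754 kJ/mol
  T = 338.0 K: K = (1.634, 0.381, 0.113), RR gives ψ = 0.146, H_out = 5.227 kJ/mol
Linear interpolation between T = 338.0 (H_out = 5.227) and T = 340.1 (H_out = 7.754) on hF = 5.865 gives T ≈ 338.5 K, at which ψ = 0.16.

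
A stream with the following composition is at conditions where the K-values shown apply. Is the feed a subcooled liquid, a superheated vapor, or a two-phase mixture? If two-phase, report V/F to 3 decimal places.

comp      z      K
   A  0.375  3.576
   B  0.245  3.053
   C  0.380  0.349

two-phase, V/F = 0.791

ΣzᵢKᵢ = 2.222; Σzᵢ/Kᵢ = 1.274.
Both exceed 1, so a two-phase solution exists.
Material balance + equilibrium reduce to Σ zᵢ(Kᵢ−1)/(1+ψ(Kᵢ−1)) = 0.
Iterate (Newton) starting at ψ = 0.5:
  ψ = 0.500: g = 0.3036, g' = -1.081 → ψ = 0.781
  ψ = 0.781: g = 0.0107, g' = -1.093 → ψ = 0.791
Converged at ψ = 0.791.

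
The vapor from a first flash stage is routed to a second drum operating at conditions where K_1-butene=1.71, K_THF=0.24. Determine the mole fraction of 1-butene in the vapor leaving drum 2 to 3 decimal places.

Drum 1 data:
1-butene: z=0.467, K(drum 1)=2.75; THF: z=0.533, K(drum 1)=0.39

Drum 1:
Material balance + equilibrium reduce to Σ zᵢ(Kᵢ−1)/(1+ψ₁(Kᵢ−1)) = 0.
g(0) = ΣzᵢKᵢ − 1 = 0.492 and g(1) = 1 − Σzᵢ/Kᵢ = -0.536, so a root lies in (0, 1).
Binary case is linear: z₁(K₁−1)(1+ψ₁(K₂−1)) + z₂(K₂−1)(1+ψ₁(K₁−1)) = 0
⇒ ψ₁ = [z₁(K₁−1)+z₂(K₂−1)] / [−(K₁−1)(K₂−1)] = 0.4921/1.0675 = 0.461
Drum-1 compositions:
  1-butene: x = 0.258, y = 0.711
  THF: x = 0.742, y = 0.289
Drum-2 feed = drum-1 vapor: z₂ = (0.7108, 0.2892).
Drum 2:
Material balance + equilibrium reduce to Σ zᵢ(Kᵢ−1)/(1+ψ₂(Kᵢ−1)) = 0.
Check two-phase: ΣzᵢKᵢ = 1.285 > 1 and Σzᵢ/Kᵢ = 1.621 > 1, so g(0) = 0.285 > 0 and g(1) = -0.621 < 0.
Binary case is linear: z₁(K₁−1)(1+ψ₂(K₂−1)) + z₂(K₂−1)(1+ψ₂(K₁−1)) = 0
⇒ ψ₂ = [z₁(K₁−1)+z₂(K₂−1)] / [−(K₁−1)(K₂−1)] = 0.2849/0.5396 = 0.528
  1-butene: x = 0.517, y = 0.884
  THF: x = 0.483, y = 0.116

y_1-butene (drum 2) = 0.884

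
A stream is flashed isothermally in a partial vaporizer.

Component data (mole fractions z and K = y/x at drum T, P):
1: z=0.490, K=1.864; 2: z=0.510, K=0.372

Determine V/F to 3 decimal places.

V/F = 0.190

Rachford–Rice: g(V/F) = Σ zᵢ(Kᵢ−1)/(1+V/F(Kᵢ−1)) = 0.
g(0) = ΣzᵢKᵢ − 1 = 0.103 and g(1) = 1 − Σzᵢ/Kᵢ = -0.634, so a root lies in (0, 1).
Binary case is linear: z₁(K₁−1)(1+V/F(K₂−1)) + z₂(K₂−1)(1+V/F(K₁−1)) = 0
⇒ V/F = [z₁(K₁−1)+z₂(K₂−1)] / [−(K₁−1)(K₂−1)] = 0.1031/0.5426 = 0.190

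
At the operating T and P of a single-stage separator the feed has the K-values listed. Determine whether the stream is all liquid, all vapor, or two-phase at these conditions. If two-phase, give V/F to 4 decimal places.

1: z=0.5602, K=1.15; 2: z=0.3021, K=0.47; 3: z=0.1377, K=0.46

ΣzᵢKᵢ = 0.8496; Σzᵢ/Kᵢ = 1.4292.
Since ΣzᵢKᵢ < 1 the mixture is below its bubble point — single liquid phase.

all liquid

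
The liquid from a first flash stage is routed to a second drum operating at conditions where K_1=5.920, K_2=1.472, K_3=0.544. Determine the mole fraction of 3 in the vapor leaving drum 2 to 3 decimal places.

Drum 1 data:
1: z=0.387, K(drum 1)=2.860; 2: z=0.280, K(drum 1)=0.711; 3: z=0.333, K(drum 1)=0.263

y_3 (drum 2) = 0.396

Drum 1:
Material balance + equilibrium reduce to Σ zᵢ(Kᵢ−1)/(1+ψ₁(Kᵢ−1)) = 0.
Check two-phase: ΣzᵢKᵢ = 1.393 > 1 and Σzᵢ/Kᵢ = 1.795 > 1, so g(0) = 0.393 > 0 and g(1) = -0.795 < 0.
Newton–Raphson from ψ₁ = 0.36:
  ψ₁ = 0.360: g = 0.0068, g' = -0.845 → ψ₁ = 0.368
Converged at ψ₁ = 0.368.
Drum-1 compositions:
  1: x = 0.230, y = 0.657
  2: x = 0.313, y = 0.223
  3: x = 0.457, y = 0.120
Drum-2 feed = drum-1 liquid: z₂ = (0.2297, 0.3133, 0.4569).
Drum 2:
Material balance + equilibrium reduce to Σ zᵢ(Kᵢ−1)/(1+ψ₂(Kᵢ−1)) = 0.
Feasibility: ΣzᵢKᵢ = 2.070, Σzᵢ/Kᵢ = 1.092 — both > 1, two phases present.
Newton–Raphson from ψ₂ = 0.5:
  ψ₂ = 0.500: g = 0.1764, g' = -0.670 → ψ₂ = 0.763
  ψ₂ = 0.763: g = 0.0267, g' = -0.507 → ψ₂ = 0.816
  ψ₂ = 0.816: g = 0.0003, g' = -0.498 → ψ₂ = 0.817
Converged at ψ₂ = 0.817.
  1: x = 0.046, y = 0.271
  2: x = 0.226, y = 0.333
  3: x = 0.728, y = 0.396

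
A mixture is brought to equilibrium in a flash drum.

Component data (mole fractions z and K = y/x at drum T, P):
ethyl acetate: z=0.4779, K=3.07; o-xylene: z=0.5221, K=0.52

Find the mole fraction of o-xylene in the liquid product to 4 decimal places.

x_o-xylene = 0.8118

Material balance + equilibrium reduce to Σ zᵢ(Kᵢ−1)/(1+V/F(Kᵢ−1)) = 0.
Feasibility: ΣzᵢKᵢ = 1.7386, Σzᵢ/Kᵢ = 1.1597 — both > 1, two phases present.
Binary case is linear: z₁(K₁−1)(1+V/F(K₂−1)) + z₂(K₂−1)(1+V/F(K₁−1)) = 0
⇒ V/F = [z₁(K₁−1)+z₂(K₂−1)] / [−(K₁−1)(K₂−1)] = 0.73864/0.99360 = 0.7434
Compositions from xᵢ = zᵢ/(1+V/F(Kᵢ−1)), yᵢ = Kᵢxᵢ:
  ethyl acetate: x = 0.1882, y = 0.5779
  o-xylene: x = 0.8118, y = 0.4221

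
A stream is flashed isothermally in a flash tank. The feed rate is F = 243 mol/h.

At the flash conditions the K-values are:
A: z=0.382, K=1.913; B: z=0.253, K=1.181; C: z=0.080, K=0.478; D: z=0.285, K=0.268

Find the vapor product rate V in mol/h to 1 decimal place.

V = 73.1 mol/h

Iterate (Newton) starting at V/F = 0.5:
  V/F = 0.500: g = -0.1041, g' = -0.577 → V/F = 0.320
  V/F = 0.320: g = -0.0091, g' = -0.490 → V/F = 0.301
Converged at V/F = 0.301.
Then V = V/F·F = 0.3008·243 = 73.1 mol/h and L = F − V = 169.9 mol/h.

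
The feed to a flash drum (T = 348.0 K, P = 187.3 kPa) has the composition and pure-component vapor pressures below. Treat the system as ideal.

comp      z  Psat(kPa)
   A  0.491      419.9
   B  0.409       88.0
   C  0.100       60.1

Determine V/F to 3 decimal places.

V/F = 0.464

Raoult's law: Kᵢ = Pᵢˢᵃᵗ/P = Pᵢˢᵃᵗ/187.3.
  K_A = 419.9/187.3 = 2.24186, K_B = 88.0/187.3 = 0.46983, K_C = 60.1/187.3 = 0.32088
Newton iteration, V/F⁰ = 0.47:
  V/F = 0.470: g = -0.0035, g' = -0.605 → V/F = 0.464
Converged at V/F = 0.464.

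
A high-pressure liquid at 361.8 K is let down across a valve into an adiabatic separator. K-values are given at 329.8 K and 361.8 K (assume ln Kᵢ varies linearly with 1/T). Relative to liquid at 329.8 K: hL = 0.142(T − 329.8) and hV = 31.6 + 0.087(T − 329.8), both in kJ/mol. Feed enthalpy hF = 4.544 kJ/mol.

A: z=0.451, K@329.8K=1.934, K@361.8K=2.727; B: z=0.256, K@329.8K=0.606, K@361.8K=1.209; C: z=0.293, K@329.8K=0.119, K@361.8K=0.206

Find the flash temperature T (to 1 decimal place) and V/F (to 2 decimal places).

Adiabatic flash: solve Rachford–Rice at each trial T, then check hF = ψ·hV(T) + (1−ψ)·hL(T).
  T = 329.8 K: K = (1.934, 0.606, 0.119), RR gives ψ = 0.096, H_out = 3.022 kJ/mol
  T = 361.8 K: K = (2.727, 1.209, 0.206), RR gives ψ = 0.586, H_out = 22.021 kJ/mol
  T = 345.8 K: K = (2.315, 0.870, 0.159), RR gives ψ = 0.377, H_out = 13.866 kJ/mol
  T = 337.8 K: K = (2.120, 0.729, 0.138), RR gives ψ = 0.248, H_out = 8.853 kJ/mol
  T = 333.8 K: K = (2.026, 0.665, 0.128), RR gives ψ = 0.175, H_out = 6.057 kJ/mol
  T = 331.8 K: K = (1.980, 0.635, 0.124), RR gives ψ = 0.136, H_out = 4.572 kJ/mol
Linear interpolation between T = 329.8 (H_out = 3.022) and T = 331.8 (H_out = 4.572) on hF = 4.544 gives T ≈ 331.8 K, at which ψ = 0.14.

T = 331.8 K, V/F = 0.14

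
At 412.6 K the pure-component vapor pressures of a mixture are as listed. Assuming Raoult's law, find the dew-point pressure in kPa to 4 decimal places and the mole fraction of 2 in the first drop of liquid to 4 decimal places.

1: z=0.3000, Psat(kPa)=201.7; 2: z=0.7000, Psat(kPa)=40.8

At the dew point ψ → 1, so Σzᵢ/Kᵢ = 1 with Kᵢ = Pᵢˢᵃᵗ/P ⇒ 1/P = Σzᵢ/Pᵢˢᵃᵗ.
1/P = 0.3000/201.7 + 0.7000/40.8 = 0.0186442 ⇒ P = 53.6359 kPa
xᵢ = zᵢP/Pᵢˢᵃᵗ ⇒ x_2 = 0.7000·53.6359/40.8 = 0.9202

Pdew = 53.6359 kPa, x_2 = 0.9202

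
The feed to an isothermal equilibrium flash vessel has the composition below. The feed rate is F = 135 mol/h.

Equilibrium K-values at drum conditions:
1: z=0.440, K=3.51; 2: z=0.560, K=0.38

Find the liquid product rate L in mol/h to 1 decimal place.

Let ψ = V/F and solve Σ zᵢ(Kᵢ−1)/(1+ψ(Kᵢ−1)) = 0.
Check two-phase: ΣzᵢKᵢ = 1.757 > 1 and Σzᵢ/Kᵢ = 1.599 > 1, so g(0) = 0.757 > 0 and g(1) = -0.599 < 0.
Iterate (Newton) starting at ψ = 0.5:
  ψ = 0.500: g = -0.0134, g' = -0.997 → ψ = 0.487
Converged at ψ = 0.487.
Then V = ψ·F = 0.4866·135 = 65.7 mol/h and L = F − V = 69.3 mol/h.

L = 69.3 mol/h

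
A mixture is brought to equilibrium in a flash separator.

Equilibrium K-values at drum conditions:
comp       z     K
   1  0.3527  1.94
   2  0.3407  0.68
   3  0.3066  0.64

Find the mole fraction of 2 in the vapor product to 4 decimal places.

y_2 = 0.2610

Iterate (Newton) starting at β = 0.5:
  β = 0.5000: g = -0.03886, g' = -0.2528 → β = 0.3463
  β = 0.3463: g = 0.00142, g' = -0.2734 → β = 0.3515
Converged at β = 0.3515.
Compositions from xᵢ = zᵢ/(1+β(Kᵢ−1)), yᵢ = Kᵢxᵢ:
  1: x = 0.2651, y = 0.5143
  2: x = 0.3839, y = 0.2610
  3: x = 0.3510, y = 0.2246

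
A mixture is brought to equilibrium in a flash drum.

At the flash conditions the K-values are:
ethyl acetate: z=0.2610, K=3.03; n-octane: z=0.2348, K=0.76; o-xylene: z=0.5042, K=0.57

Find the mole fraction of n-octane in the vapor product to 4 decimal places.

Newton–Raphson from ψ = 0.59:
  ψ = 0.5900: g = -0.11507, g' = -0.4084 → ψ = 0.3083
  ψ = 0.3083: g = 0.01511, g' = -0.5466 → ψ = 0.3359
  ψ = 0.3359: g = 0.00032, g' = -0.5236 → ψ = 0.3365
Converged at ψ = 0.3365.
Compositions from xᵢ = zᵢ/(1+ψ(Kᵢ−1)), yᵢ = Kᵢxᵢ:
  ethyl acetate: x = 0.1551, y = 0.4699
  n-octane: x = 0.2554, y = 0.1941
  o-xylene: x = 0.5895, y = 0.3360

y_n-octane = 0.1941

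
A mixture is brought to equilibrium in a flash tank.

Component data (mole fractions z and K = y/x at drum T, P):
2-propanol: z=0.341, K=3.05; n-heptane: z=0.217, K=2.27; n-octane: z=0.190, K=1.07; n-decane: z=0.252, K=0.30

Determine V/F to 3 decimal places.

Newton–Raphson from V/F = 0.5:
  V/F = 0.500: g = 0.2552, g' = -0.774 → V/F = 0.830
  V/F = 0.830: g = -0.0155, g' = -0.983 → V/F = 0.814
Converged at V/F = 0.814.

V/F = 0.814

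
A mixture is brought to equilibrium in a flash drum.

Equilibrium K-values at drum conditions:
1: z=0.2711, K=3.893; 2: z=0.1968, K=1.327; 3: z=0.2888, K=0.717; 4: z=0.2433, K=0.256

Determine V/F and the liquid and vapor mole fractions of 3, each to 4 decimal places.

V/F = 0.4902, x_3 = 0.3353, y_3 = 0.2404

Rachford–Rice: g(V/F) = Σ zᵢ(Kᵢ−1)/(1+V/F(Kᵢ−1)) = 0.
Feasibility: ΣzᵢKᵢ = 1.5859, Σzᵢ/Kᵢ = 1.5711 — both > 1, two phases present.
Iterate (Newton) starting at V/F = 0.57:
  V/F = 0.5700: g = -0.06144, g' = -0.7772 → V/F = 0.4909
  V/F = 0.4909: g = -0.00060, g' = -0.7684 → V/F = 0.4902
Converged at V/F = 0.4902.
Compositions from xᵢ = zᵢ/(1+V/F(Kᵢ−1)), yᵢ = Kᵢxᵢ:
  1: x = 0.1121, y = 0.4365
  2: x = 0.1696, y = 0.2251
  3: x = 0.3353, y = 0.2404
  4: x = 0.3830, y = 0.0980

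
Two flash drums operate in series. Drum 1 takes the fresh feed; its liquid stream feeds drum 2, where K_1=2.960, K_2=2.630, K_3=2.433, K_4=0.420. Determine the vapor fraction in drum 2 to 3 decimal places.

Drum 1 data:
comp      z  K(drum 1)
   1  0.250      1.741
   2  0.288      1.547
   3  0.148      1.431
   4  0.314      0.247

V/F (drum 2) = 0.708

Drum 1:
Material balance + equilibrium reduce to Σ zᵢ(Kᵢ−1)/(1+ψ₁(Kᵢ−1)) = 0.
Check two-phase: ΣzᵢKᵢ = 1.170 > 1 and Σzᵢ/Kᵢ = 1.704 > 1, so g(0) = 0.170 > 0 and g(1) = -0.704 < 0.
Newton–Raphson from ψ₁ = 0.59:
  ψ₁ = 0.590: g = -0.1266, g' = -0.710 → ψ₁ = 0.412
  ψ₁ = 0.412: g = -0.0179, g' = -0.532 → ψ₁ = 0.378
  ψ₁ = 0.378: g = -0.0004, g' = -0.511 → ψ₁ = 0.377
Converged at ψ₁ = 0.377.
Drum-1 compositions:
  1: x = 0.195, y = 0.340
  2: x = 0.239, y = 0.369
  3: x = 0.127, y = 0.182
  4: x = 0.439, y = 0.108
Drum-2 feed = drum-1 liquid: z₂ = (0.1954, 0.2387, 0.1273, 0.4386).
Drum 2:
Material balance + equilibrium reduce to Σ zᵢ(Kᵢ−1)/(1+ψ₂(Kᵢ−1)) = 0.
Feasibility: ΣzᵢKᵢ = 1.700, Σzᵢ/Kᵢ = 1.253 — both > 1, two phases present.
Iterate (Newton) starting at ψ₂ = 0.5:
  ψ₂ = 0.500: g = 0.1558, g' = -0.765 → ψ₂ = 0.704
  ψ₂ = 0.704: g = 0.0033, g' = -0.756 → ψ₂ = 0.708
Converged at ψ₂ = 0.708.
  1: x = 0.082, y = 0.242
  2: x = 0.111, y = 0.291
  3: x = 0.063, y = 0.154
  4: x = 0.744, y = 0.313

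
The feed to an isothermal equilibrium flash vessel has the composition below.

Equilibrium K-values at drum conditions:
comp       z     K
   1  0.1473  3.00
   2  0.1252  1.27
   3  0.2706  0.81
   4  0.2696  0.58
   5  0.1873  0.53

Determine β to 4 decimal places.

β = 0.1304

Material balance + equilibrium reduce to Σ zᵢ(Kᵢ−1)/(1+β(Kᵢ−1)) = 0.
Feasibility: ΣzᵢKᵢ = 1.0757, Σzᵢ/Kᵢ = 1.3000 — both > 1, two phases present.
Newton iteration, β⁰ = 0.5:
  β = 0.5000: g = -0.13813, g' = -0.3132 → β = 0.0590
  β = 0.0590: g = 0.03814, g' = -0.5840 → β = 0.1243
  β = 0.1243: g = 0.00303, g' = -0.4963 → β = 0.1304
Converged at β = 0.1304.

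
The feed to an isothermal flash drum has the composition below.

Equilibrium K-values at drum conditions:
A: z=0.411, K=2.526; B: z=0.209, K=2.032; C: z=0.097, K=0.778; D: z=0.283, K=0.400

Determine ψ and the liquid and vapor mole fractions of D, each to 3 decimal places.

Material balance + equilibrium reduce to Σ zᵢ(Kᵢ−1)/(1+ψ(Kᵢ−1)) = 0.
g(0) = ΣzᵢKᵢ − 1 = 0.652 and g(1) = 1 − Σzᵢ/Kᵢ = -0.098, so a root lies in (0, 1).
Newton–Raphson from ψ = 0.5:
  ψ = 0.500: g = 0.2312, g' = -0.619 → ψ = 0.874
  ψ = 0.874: g = -0.0014, g' = -0.695 → ψ = 0.872
Converged at ψ = 0.872.
Compositions from xᵢ = zᵢ/(1+ψ(Kᵢ−1)), yᵢ = Kᵢxᵢ:
  A: x = 0.176, y = 0.446
  B: x = 0.110, y = 0.224
  C: x = 0.120, y = 0.094
  D: x = 0.593, y = 0.237

ψ = 0.872, x_D = 0.593, y_D = 0.237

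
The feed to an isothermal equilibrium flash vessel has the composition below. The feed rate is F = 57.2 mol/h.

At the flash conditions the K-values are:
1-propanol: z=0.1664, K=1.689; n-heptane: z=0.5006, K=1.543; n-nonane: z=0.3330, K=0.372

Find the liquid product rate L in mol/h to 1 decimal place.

Rachford–Rice: g(ψ) = Σ zᵢ(Kᵢ−1)/(1+ψ(Kᵢ−1)) = 0.
g(0) = ΣzᵢKᵢ − 1 = 0.1774 and g(1) = 1 − Σzᵢ/Kᵢ = -0.3181, so a root lies in (0, 1).
Newton–Raphson from ψ = 0.5:
  ψ = 0.5000: g = -0.00579, g' = -0.4141 → ψ = 0.4860
  ψ = 0.4860: g = -0.00004, g' = -0.4088 → ψ = 0.4859
Converged at ψ = 0.4859.
Then V = ψ·F = 0.4859·57.2 = 27.8 mol/h and L = F − V = 29.4 mol/h.

L = 29.4 mol/h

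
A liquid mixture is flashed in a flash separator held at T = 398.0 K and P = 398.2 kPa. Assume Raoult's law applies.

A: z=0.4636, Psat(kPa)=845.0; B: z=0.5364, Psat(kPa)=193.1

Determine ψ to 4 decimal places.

ψ = 0.4220

Raoult's law: Kᵢ = Pᵢˢᵃᵗ/P = Pᵢˢᵃᵗ/398.2.
  K_A = 845.0/398.2 = 2.122049, K_B = 193.1/398.2 = 0.484932
Material balance + equilibrium reduce to Σ zᵢ(Kᵢ−1)/(1+ψ(Kᵢ−1)) = 0.
Check two-phase: ΣzᵢKᵢ = 1.2439 > 1 and Σzᵢ/Kᵢ = 1.3246 > 1, so g(0) = 0.2439 > 0 and g(1) = -0.3246 < 0.
Binary case is linear: z₁(K₁−1)(1+ψ(K₂−1)) + z₂(K₂−1)(1+ψ(K₁−1)) = 0
⇒ ψ = [z₁(K₁−1)+z₂(K₂−1)] / [−(K₁−1)(K₂−1)] = 0.24390/0.57793 = 0.4220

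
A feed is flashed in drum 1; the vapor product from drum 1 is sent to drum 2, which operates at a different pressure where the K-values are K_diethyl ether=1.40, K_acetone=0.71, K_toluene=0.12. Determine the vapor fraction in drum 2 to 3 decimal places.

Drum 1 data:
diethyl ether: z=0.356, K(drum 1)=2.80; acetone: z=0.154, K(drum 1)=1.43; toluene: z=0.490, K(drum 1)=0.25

Drum 1:
Material balance + equilibrium reduce to Σ zᵢ(Kᵢ−1)/(1+ψ₁(Kᵢ−1)) = 0.
g(0) = ΣzᵢKᵢ − 1 = 0.340 and g(1) = 1 − Σzᵢ/Kᵢ = -1.195, so a root lies in (0, 1).
Iterate (Newton) starting at ψ₁ = 0.6:
  ψ₁ = 0.600: g = -0.3075, g' = -1.196 → ψ₁ = 0.343
  ψ₁ = 0.343: g = -0.0408, g' = -0.962 → ψ₁ = 0.301
Converged at ψ₁ = 0.301.
Drum-1 compositions:
  diethyl ether: x = 0.231, y = 0.647
  acetone: x = 0.136, y = 0.195
  toluene: x = 0.633, y = 0.158
Drum-2 feed = drum-1 vapor: z₂ = (0.6468, 0.1950, 0.1582).
Drum 2:
Rachford–Rice: g(ψ₂) = Σ zᵢ(Kᵢ−1)/(1+ψ₂(Kᵢ−1)) = 0.
Check two-phase: ΣzᵢKᵢ = 1.063 > 1 and Σzᵢ/Kᵢ = 2.055 > 1, so g(0) = 0.063 > 0 and g(1) = -1.055 < 0.
Iterate (Newton) starting at ψ₂ = 0.69:
  ψ₂ = 0.690: g = -0.2222, g' = -0.883 → ψ₂ = 0.438
  ψ₂ = 0.438: g = -0.0712, g' = -0.421 → ψ₂ = 0.269
  ψ₂ = 0.269: g = -0.0101, g' = -0.314 → ψ₂ = 0.237
  ψ₂ = 0.237: g = -0.0002, g' = -0.301 → ψ₂ = 0.236
Converged at ψ₂ = 0.236.
  diethyl ether: x = 0.591, y = 0.827
  acetone: x = 0.209, y = 0.149
  toluene: x = 0.200, y = 0.024

V/F (drum 2) = 0.236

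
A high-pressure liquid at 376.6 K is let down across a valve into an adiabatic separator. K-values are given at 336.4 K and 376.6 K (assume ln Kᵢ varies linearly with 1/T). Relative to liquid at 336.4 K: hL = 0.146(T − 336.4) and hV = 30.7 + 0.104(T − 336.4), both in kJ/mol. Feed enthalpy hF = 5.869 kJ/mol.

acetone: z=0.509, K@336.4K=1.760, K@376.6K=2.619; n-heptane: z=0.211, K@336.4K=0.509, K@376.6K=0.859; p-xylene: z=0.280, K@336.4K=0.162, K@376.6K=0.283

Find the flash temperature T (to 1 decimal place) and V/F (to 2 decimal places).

Adiabatic flash: solve Rachford–Rice at each trial T, then check hF = ψ·hV(T) + (1−ψ)·hL(T).
  T = 336.4 K: K = (1.760, 0.509, 0.162), RR gives ψ = 0.090, H_out = 2.758 kJ/mol
  T = 376.6 K: K = (2.619, 0.859, 0.283), RR gives ψ = 0.641, H_out = 24.472 kJ/mol
  T = 356.5 K: K = (2.171, 0.671, 0.218), RR gives ψ = 0.410, H_out = 15.172 kJ/mol
  T = 346.4 K: K = (1.960, 0.586, 0.188), RR gives ψ = 0.268, H_out = 9.574 kJ/mol
  T = 341.4 K: K = (1.859, 0.547, 0.175), RR gives ψ = 0.185, H_out = 6.378 kJ/mol
  T = 338.9 K: K = (1.809, 0.528, 0.168), RR gives ψ = 0.139, H_out = 4.630 kJ/mol
  T = 340.1 K: K = (1.833, 0.537, 0.171), RR gives ψ = 0.162, H_out = 5.483 kJ/mol
Linear interpolation between T = 340.1 (H_out = 5.483) and T = 341.4 (H_out = 6.378) on hF = 5.869 gives T ≈ 340.7 K, at which ψ = 0.17.

T = 340.7 K, V/F = 0.17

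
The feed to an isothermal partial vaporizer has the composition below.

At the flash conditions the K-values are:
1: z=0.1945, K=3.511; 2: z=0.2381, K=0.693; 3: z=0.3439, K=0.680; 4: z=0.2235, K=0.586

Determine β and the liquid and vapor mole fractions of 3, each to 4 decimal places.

Rachford–Rice: g(β) = Σ zᵢ(Kᵢ−1)/(1+β(Kᵢ−1)) = 0.
Check two-phase: ΣzᵢKᵢ = 1.2127 > 1 and Σzᵢ/Kᵢ = 1.2861 > 1, so g(0) = 0.2127 > 0 and g(1) = -0.2861 < 0.
Newton–Raphson from β = 0.42:
  β = 0.4200: g = -0.08535, g' = -0.4232 → β = 0.2183
  β = 0.2183: g = 0.01707, g' = -0.6244 → β = 0.2457
  β = 0.2457: g = 0.00056, g' = -0.5843 → β = 0.2466
Converged at β = 0.2466.
Compositions from xᵢ = zᵢ/(1+β(Kᵢ−1)), yᵢ = Kᵢxᵢ:
  1: x = 0.1201, y = 0.4217
  2: x = 0.2576, y = 0.1785
  3: x = 0.3734, y = 0.2539
  4: x = 0.2489, y = 0.1459

β = 0.2466, x_3 = 0.3734, y_3 = 0.2539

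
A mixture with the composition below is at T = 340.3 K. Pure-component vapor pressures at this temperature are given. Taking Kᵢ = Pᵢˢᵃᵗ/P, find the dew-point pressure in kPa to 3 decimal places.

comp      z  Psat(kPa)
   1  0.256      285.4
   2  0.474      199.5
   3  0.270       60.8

At the dew point ψ → 1, so Σzᵢ/Kᵢ = 1 with Kᵢ = Pᵢˢᵃᵗ/P ⇒ 1/P = Σzᵢ/Pᵢˢᵃᵗ.
1/P = 0.256/285.4 + 0.474/199.5 + 0.270/60.8 = 0.007714 ⇒ P = 129.639 kPa

Pdew = 129.639 kPa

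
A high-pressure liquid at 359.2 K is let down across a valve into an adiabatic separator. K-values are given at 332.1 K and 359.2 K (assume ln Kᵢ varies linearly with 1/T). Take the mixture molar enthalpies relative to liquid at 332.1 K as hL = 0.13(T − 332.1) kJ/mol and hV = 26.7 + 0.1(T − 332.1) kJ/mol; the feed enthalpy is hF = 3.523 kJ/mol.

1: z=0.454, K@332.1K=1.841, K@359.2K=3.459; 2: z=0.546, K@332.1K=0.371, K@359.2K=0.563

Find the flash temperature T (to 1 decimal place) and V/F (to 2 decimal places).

T = 333.4 K, V/F = 0.13

Adiabatic flash: solve Rachford–Rice at each trial T, then check hF = ψ·hV(T) + (1−ψ)·hL(T).
  T = 332.1 K: K = (1.841, 0.371), RR gives ψ = 0.073, H_out = 1.937 kJ/mol
  T = 359.2 K: K = (3.459, 0.563), RR gives ψ = 0.817, H_out = 24.669 kJ/mol
  T = 345.6 K: K = (2.552, 0.460), RR gives ψ = 0.490, H_out = 14.628 kJ/mol
  T = 338.9 K: K = (2.177, 0.415), RR gives ψ = 0.312, H_out = 9.141 kJ/mol
  T = 335.5 K: K = (2.004, 0.392), RR gives ψ = 0.203, H_out = 5.847 kJ/mol
  T = 333.8 K: K = (1.921, 0.382), RR gives ψ = 0.141, H_out = 3.988 kJ/mol
Linear interpolation between T = 332.1 (H_out = 1.937) and T = 333.8 (H_out = 3.988) on hF = 3.523 gives T ≈ 333.4 K, at which ψ = 0.13.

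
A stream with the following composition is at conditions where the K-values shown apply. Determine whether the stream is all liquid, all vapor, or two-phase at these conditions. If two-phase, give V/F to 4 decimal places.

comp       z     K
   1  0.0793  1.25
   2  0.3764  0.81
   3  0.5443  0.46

all liquid

ΣzᵢKᵢ = 0.6544; Σzᵢ/Kᵢ = 1.7114.
Since ΣzᵢKᵢ < 1 the mixture is below its bubble point — single liquid phase.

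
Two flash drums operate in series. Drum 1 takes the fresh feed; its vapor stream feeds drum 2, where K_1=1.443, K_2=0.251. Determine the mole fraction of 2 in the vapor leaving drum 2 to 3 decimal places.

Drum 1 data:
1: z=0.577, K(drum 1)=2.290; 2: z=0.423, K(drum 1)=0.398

Drum 1:
Let ψ₁ = V/F and solve Σ zᵢ(Kᵢ−1)/(1+ψ₁(Kᵢ−1)) = 0.
g(0) = ΣzᵢKᵢ − 1 = 0.490 and g(1) = 1 − Σzᵢ/Kᵢ = -0.315, so a root lies in (0, 1).
Iterate (Newton) starting at ψ₁ = 0.54:
  ψ₁ = 0.540: g = 0.0614, g' = -0.670 → ψ₁ = 0.632
  ψ₁ = 0.632: g = -0.0008, g' = -0.691 → ψ₁ = 0.631
Converged at ψ₁ = 0.631.
Drum-1 compositions:
  1: x = 0.318, y = 0.729
  2: x = 0.682, y = 0.271
Drum-2 feed = drum-1 vapor: z₂ = (0.7286, 0.2714).
Drum 2:
Rachford–Rice: g(ψ₂) = Σ zᵢ(Kᵢ−1)/(1+ψ₂(Kᵢ−1)) = 0.
Feasibility: ΣzᵢKᵢ = 1.120, Σzᵢ/Kᵢ = 1.586 — both > 1, two phases present.
Binary case is linear: z₁(K₁−1)(1+ψ₂(K₂−1)) + z₂(K₂−1)(1+ψ₂(K₁−1)) = 0
⇒ ψ₂ = [z₁(K₁−1)+z₂(K₂−1)] / [−(K₁−1)(K₂−1)] = 0.1195/0.3318 = 0.360
  1: x = 0.628, y = 0.907
  2: x = 0.372, y = 0.093

y_2 (drum 2) = 0.093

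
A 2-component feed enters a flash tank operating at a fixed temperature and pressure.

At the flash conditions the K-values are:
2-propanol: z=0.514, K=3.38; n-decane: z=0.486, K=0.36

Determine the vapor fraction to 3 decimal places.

Rachford–Rice: g(ψ) = Σ zᵢ(Kᵢ−1)/(1+ψ(Kᵢ−1)) = 0.
Feasibility: ΣzᵢKᵢ = 1.912, Σzᵢ/Kᵢ = 1.502 — both > 1, two phases present.
Binary case is linear: z₁(K₁−1)(1+ψ(K₂−1)) + z₂(K₂−1)(1+ψ(K₁−1)) = 0
⇒ ψ = [z₁(K₁−1)+z₂(K₂−1)] / [−(K₁−1)(K₂−1)] = 0.9123/1.5232 = 0.599

ψ = 0.599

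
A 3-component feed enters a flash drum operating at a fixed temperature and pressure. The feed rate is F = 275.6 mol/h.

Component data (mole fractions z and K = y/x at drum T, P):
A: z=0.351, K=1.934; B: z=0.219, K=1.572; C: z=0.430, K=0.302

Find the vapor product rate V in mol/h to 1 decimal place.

Material balance + equilibrium reduce to Σ zᵢ(Kᵢ−1)/(1+β(Kᵢ−1)) = 0.
Feasibility: ΣzᵢKᵢ = 1.153, Σzᵢ/Kᵢ = 1.745 — both > 1, two phases present.
Newton–Raphson from β = 0.5:
  β = 0.500: g = -0.1402, g' = -0.680 → β = 0.294
  β = 0.294: g = -0.0131, g' = -0.573 → β = 0.271
Converged at β = 0.271.
Then V = β·F = 0.2708·275.6 = 74.6 mol/h and L = F − V = 201.0 mol/h.

V = 74.6 mol/h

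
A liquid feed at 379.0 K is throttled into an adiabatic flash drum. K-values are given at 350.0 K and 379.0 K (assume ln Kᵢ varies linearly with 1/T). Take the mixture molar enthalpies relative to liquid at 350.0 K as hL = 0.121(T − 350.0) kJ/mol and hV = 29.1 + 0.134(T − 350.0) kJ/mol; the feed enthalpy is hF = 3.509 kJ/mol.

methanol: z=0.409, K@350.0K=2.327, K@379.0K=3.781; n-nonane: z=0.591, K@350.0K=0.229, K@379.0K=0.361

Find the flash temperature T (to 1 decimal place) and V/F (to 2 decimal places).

Adiabatic flash: solve Rachford–Rice at each trial T, then check hF = ψ·hV(T) + (1−ψ)·hL(T).
  T = 350.0 K: K = (2.327, 0.229), RR gives ψ = 0.085, H_out = 2.477 kJ/mol
  T = 379.0 K: K = (3.781, 0.361), RR gives ψ = 0.428, H_out = 16.112 kJ/mol
  T = 364.5 K: K = (2.995, 0.290), RR gives ψ = 0.280, H_out = 9.953 kJ/mol
  T = 357.2 K: K = (2.644, 0.258), RR gives ψ = 0.192, H_out = 6.475 kJ/mol
  T = 353.6 K: K = (2.482, 0.243), RR gives ψ = 0.142, H_out = 4.568 kJ/mol
  T = 351.8 K: K = (2.404, 0.236), RR gives ψ = 0.114, H_out = 3.549 kJ/mol
Linear interpolation between T = 350.0 (H_out = 2.477) and T = 351.8 (H_out = 3.549) on hF = 3.509 gives T ≈ 351.7 K, at which ψ = 0.11.

T = 351.7 K, V/F = 0.11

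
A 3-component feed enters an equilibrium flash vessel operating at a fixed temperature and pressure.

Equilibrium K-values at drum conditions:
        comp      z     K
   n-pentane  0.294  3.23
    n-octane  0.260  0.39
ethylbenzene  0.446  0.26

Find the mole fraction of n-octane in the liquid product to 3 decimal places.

Material balance + equilibrium reduce to Σ zᵢ(Kᵢ−1)/(1+ψ(Kᵢ−1)) = 0.
g(0) = ΣzᵢKᵢ − 1 = 0.167 and g(1) = 1 − Σzᵢ/Kᵢ = -1.473, so a root lies in (0, 1).
Newton iteration, ψ⁰ = 0.43:
  ψ = 0.430: g = -0.3644, g' = -1.084 → ψ = 0.094
  ψ = 0.094: g = 0.0192, g' = -1.390 → ψ = 0.108
Converged at ψ = 0.108.
Compositions from xᵢ = zᵢ/(1+ψ(Kᵢ−1)), yᵢ = Kᵢxᵢ:
  n-pentane: x = 0.237, y = 0.765
  n-octane: x = 0.278, y = 0.109
  ethylbenzene: x = 0.485, y = 0.126

x_n-octane = 0.278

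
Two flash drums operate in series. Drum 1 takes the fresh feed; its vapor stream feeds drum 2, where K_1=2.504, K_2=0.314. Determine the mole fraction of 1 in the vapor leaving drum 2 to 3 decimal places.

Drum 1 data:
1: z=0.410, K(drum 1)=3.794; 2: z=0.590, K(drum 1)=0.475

Drum 1:
Rachford–Rice: g(ψ₁) = Σ zᵢ(Kᵢ−1)/(1+ψ₁(Kᵢ−1)) = 0.
g(0) = ΣzᵢKᵢ − 1 = 0.836 and g(1) = 1 − Σzᵢ/Kᵢ = -0.350, so a root lies in (0, 1).
Binary case is linear: z₁(K₁−1)(1+ψ₁(K₂−1)) + z₂(K₂−1)(1+ψ₁(K₁−1)) = 0
⇒ ψ₁ = [z₁(K₁−1)+z₂(K₂−1)] / [−(K₁−1)(K₂−1)] = 0.8358/1.4668 = 0.570
Drum-1 compositions:
  1: x = 0.158, y = 0.600
  2: x = 0.842, y = 0.400
Drum-2 feed = drum-1 vapor: z₂ = (0.6001, 0.3999).
Drum 2:
Material balance + equilibrium reduce to Σ zᵢ(Kᵢ−1)/(1+ψ₂(Kᵢ−1)) = 0.
Feasibility: ΣzᵢKᵢ = 1.628, Σzᵢ/Kᵢ = 1.513 — both > 1, two phases present.
Binary case is linear: z₁(K₁−1)(1+ψ₂(K₂−1)) + z₂(K₂−1)(1+ψ₂(K₁−1)) = 0
⇒ ψ₂ = [z₁(K₁−1)+z₂(K₂−1)] / [−(K₁−1)(K₂−1)] = 0.6283/1.0317 = 0.609
  1: x = 0.313, y = 0.784
  2: x = 0.687, y = 0.216

y_1 (drum 2) = 0.784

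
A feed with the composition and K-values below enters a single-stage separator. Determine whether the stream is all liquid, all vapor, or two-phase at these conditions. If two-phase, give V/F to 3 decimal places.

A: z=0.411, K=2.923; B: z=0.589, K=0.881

all vapor

ΣzᵢKᵢ = 1.720; Σzᵢ/Kᵢ = 0.809.
Since Σzᵢ/Kᵢ < 1 the mixture is above its dew point — single vapor phase.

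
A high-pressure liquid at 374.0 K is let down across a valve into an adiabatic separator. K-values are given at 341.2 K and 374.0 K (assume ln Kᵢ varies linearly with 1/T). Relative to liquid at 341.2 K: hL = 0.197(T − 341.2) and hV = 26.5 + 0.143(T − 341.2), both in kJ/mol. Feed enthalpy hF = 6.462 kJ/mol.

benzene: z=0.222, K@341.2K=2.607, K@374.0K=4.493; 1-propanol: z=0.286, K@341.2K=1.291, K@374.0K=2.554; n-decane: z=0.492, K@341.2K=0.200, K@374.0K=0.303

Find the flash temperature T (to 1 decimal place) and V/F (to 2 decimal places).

T = 348.5 K, V/F = 0.19

Adiabatic flash: solve Rachford–Rice at each trial T, then check hF = ψ·hV(T) + (1−ψ)·hL(T).
  T = 341.2 K: K = (2.607, 1.291, 0.200), RR gives ψ = 0.053, H_out = 1.395 kJ/mol
  T = 374.0 K: K = (4.493, 2.554, 0.303), RR gives ψ = 0.505, H_out = 18.958 kJ/mol
  T = 357.6 K: K = (3.465, 1.844, 0.249), RR gives ψ = 0.329, H_out = 11.659 kJ/mol
  T = 349.4 K: K = (3.016, 1.550, 0.224), RR gives ψ = 0.209, H_out = 7.056 kJ/mol
  T = 345.3 K: K = (2.806, 1.416, 0.212), RR gives ψ = 0.136, H_out = 4.382 kJ/mol
  T = 347.4 K: K = (2.912, 1.483, 0.218), RR gives ψ = 0.175, H_out = 5.787 kJ/mol
Linear interpolation between T = 347.4 (H_out = 5.787) and T = 349.4 (H_out = 7.056) on hF = 6.462 gives T ≈ 348.5 K, at which ψ = 0.19.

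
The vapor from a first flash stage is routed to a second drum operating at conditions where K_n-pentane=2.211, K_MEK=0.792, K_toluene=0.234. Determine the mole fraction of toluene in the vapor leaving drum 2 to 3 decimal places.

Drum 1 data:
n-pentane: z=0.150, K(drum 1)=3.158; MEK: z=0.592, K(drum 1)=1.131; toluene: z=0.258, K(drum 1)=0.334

y_toluene (drum 2) = 0.033

Drum 1:
Let ψ₁ = V/F and solve Σ zᵢ(Kᵢ−1)/(1+ψ₁(Kᵢ−1)) = 0.
Feasibility: ΣzᵢKᵢ = 1.229, Σzᵢ/Kᵢ = 1.343 — both > 1, two phases present.
Newton iteration, ψ₁⁰ = 0.5:
  ψ₁ = 0.500: g = -0.0291, g' = -0.428 → ψ₁ = 0.432
  ψ₁ = 0.432: g = -0.0003, g' = -0.422 → ψ₁ = 0.431
Converged at ψ₁ = 0.431.
Drum-1 compositions:
  n-pentane: x = 0.078, y = 0.245
  MEK: x = 0.560, y = 0.634
  toluene: x = 0.362, y = 0.121
Drum-2 feed = drum-1 vapor: z₂ = (0.2454, 0.6337, 0.1209).
Drum 2:
Material balance + equilibrium reduce to Σ zᵢ(Kᵢ−1)/(1+ψ₂(Kᵢ−1)) = 0.
Check two-phase: ΣzᵢKᵢ = 1.073 > 1 and Σzᵢ/Kᵢ = 1.428 > 1, so g(0) = 0.073 > 0 and g(1) = -0.428 < 0.
Newton–Raphson from ψ₂ = 0.64:
  ψ₂ = 0.640: g = -0.1663, g' = -0.424 → ψ₂ = 0.247
  ψ₂ = 0.247: g = -0.0246, g' = -0.352 → ψ₂ = 0.177
  ψ₂ = 0.177: g = 0.0005, g' = -0.368 → ψ₂ = 0.179
Converged at ψ₂ = 0.179.
  n-pentane: x = 0.202, y = 0.446
  MEK: x = 0.658, y = 0.521
  toluene: x = 0.140, y = 0.033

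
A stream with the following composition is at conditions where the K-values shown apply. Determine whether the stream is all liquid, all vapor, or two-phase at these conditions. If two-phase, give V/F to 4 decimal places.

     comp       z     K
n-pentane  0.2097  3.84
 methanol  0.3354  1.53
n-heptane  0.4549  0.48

two-phase, V/F = 0.6208

ΣzᵢKᵢ = 1.5368; Σzᵢ/Kᵢ = 1.2215.
Both exceed 1, so a two-phase solution exists.
Iterate (Newton) starting at ψ = 0.5:
  ψ = 0.5000: g = 0.06696, g' = -0.5723 → ψ = 0.6170
  ψ = 0.6170: g = 0.00205, g' = -0.5435 → ψ = 0.6208
Converged at ψ = 0.6208.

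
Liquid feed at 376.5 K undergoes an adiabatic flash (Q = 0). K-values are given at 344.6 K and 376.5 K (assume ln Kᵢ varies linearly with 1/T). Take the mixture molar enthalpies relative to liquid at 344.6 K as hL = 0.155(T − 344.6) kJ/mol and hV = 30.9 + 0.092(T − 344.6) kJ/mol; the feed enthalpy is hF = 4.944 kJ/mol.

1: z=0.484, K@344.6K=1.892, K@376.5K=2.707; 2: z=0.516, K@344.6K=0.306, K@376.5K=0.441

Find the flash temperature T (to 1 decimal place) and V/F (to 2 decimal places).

Adiabatic flash: solve Rachford–Rice at each trial T, then check hF = ψ·hV(T) + (1−ψ)·hL(T).
  T = 344.6 K: K = (1.892, 0.306), RR gives ψ = 0.119, H_out = 3.675 kJ/mol
  T = 376.5 K: K = (2.707, 0.441), RR gives ψ = 0.564, H_out = 21.226 kJ/mol
  T = 360.6 K: K = (2.282, 0.371), RR gives ψ = 0.367, H_out = 13.437 kJ/mol
  T = 352.6 K: K = (2.082, 0.337), RR gives ψ = 0.254, H_out = 8.956 kJ/mol
  T = 348.6 K: K = (1.986, 0.322), RR gives ψ = 0.190, H_out = 6.445 kJ/mol
  T = 346.6 K: K = (1.939, 0.314), RR gives ψ = 0.156, H_out = 5.097 kJ/mol
Linear interpolation between T = 344.6 (H_out = 3.675) and T = 346.6 (H_out = 5.097) on hF = 4.944 gives T ≈ 346.4 K, at which ψ = 0.15.

T = 346.4 K, V/F = 0.15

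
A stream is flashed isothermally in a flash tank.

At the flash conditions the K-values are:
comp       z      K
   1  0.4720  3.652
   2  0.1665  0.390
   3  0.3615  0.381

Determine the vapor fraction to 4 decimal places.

Rachford–Rice: g(ψ) = Σ zᵢ(Kᵢ−1)/(1+ψ(Kᵢ−1)) = 0.
g(0) = ΣzᵢKᵢ − 1 = 0.9264 and g(1) = 1 − Σzᵢ/Kᵢ = -0.5050, so a root lies in (0, 1).
Iterate (Newton) starting at ψ = 0.5:
  ψ = 0.5000: g = 0.06795, g' = -1.0324 → ψ = 0.5658
  ψ = 0.5658: g = 0.00110, g' = -1.0035 → ψ = 0.5669
Converged at ψ = 0.5669.

ψ = 0.5669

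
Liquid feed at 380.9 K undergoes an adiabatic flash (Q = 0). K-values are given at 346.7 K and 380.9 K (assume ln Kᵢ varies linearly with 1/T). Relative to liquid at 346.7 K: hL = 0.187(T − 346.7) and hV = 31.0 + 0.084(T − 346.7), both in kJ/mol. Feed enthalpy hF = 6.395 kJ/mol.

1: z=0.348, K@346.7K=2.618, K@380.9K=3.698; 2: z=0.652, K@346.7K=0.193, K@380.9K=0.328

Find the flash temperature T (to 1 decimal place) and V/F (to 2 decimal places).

Adiabatic flash: solve Rachford–Rice at each trial T, then check hF = ψ·hV(T) + (1−ψ)·hL(T).
  T = 346.7 K: K = (2.618, 0.193), RR gives ψ = 0.028, H_out = 0.876 kJ/mol
  T = 380.9 K: K = (3.698, 0.328), RR gives ψ = 0.276, H_out = 13.985 kJ/mol
  T = 363.8 K: K = (3.137, 0.255), RR gives ψ = 0.162, H_out = 7.930 kJ/mol
  T = 355.2 K: K = (2.870, 0.222), RR gives ψ = 0.099, H_out = 4.569 kJ/mol
  T = 359.5 K: K = (3.002, 0.238), RR gives ψ = 0.131, H_out = 6.287 kJ/mol
  T = 361.6 K: K = (3.068, 0.246), RR gives ψ = 0.146, H_out = 7.098 kJ/mol
Linear interpolation between T = 359.5 (H_out = 6.287) and T = 361.6 (H_out = 7.098) on hF = 6.395 gives T ≈ 359.8 K, at which ψ = 0.13.

T = 359.8 K, V/F = 0.13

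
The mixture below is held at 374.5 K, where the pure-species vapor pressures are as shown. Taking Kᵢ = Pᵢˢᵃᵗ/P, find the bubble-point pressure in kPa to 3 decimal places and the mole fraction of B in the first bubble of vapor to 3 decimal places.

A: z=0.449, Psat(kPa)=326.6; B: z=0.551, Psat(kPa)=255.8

At the bubble point ψ → 0, so ΣzᵢKᵢ = 1 with Kᵢ = Pᵢˢᵃᵗ/P ⇒ P = ΣzᵢPᵢˢᵃᵗ.
P = 0.449·326.6 + 0.551·255.8 = 287.589 kPa
yᵢ = zᵢPᵢˢᵃᵗ/P ⇒ y_B = 0.551·255.8/287.589 = 0.490

Pbub = 287.589 kPa, y_B = 0.490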